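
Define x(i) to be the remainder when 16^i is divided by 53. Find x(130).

Computing terms: x(1) = 16; x(2) = 44; x(3) = 15; x(4) = 28; x(5) = 24; x(6) = 13; x(7) = 49; x(8) = 42; x(9) = 36; x(10) = 46; x(11) = 47; x(12) = 10; x(13) = 1; x(14) = 16.
The sequence repeats with period 13.
(130 - 1) mod 13 = 12, so x(130) = x(13) = 1.

1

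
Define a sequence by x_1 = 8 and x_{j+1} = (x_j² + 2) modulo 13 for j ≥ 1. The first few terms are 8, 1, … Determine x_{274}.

12

We have x_1 = 8, x_2 = 1, x_3 = 3, x_4 = 11, x_5 = 6, x_6 = 12, x_7 = 3.
Since x_7 = x_3 = 3, the sequence is eventually periodic: after a pre-period of length 2 it cycles with period 4.
For j ≥ 3, x_j depends only on (j - 3) mod 4. (274 - 3) mod 4 = 3, so x_{274} = x_6 = 12.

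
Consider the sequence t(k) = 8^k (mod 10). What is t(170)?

4

We have t(1) = 8,  t(2) = 4,  t(3) = 2,  t(4) = 6,  t(5) = 8.
The sequence repeats with period 4.
(170 - 1) mod 4 = 1, so t(170) = t(2) = 4.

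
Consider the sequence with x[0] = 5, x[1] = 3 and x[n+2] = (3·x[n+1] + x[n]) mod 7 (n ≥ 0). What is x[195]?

3

Computing terms: x[0] = 5; x[1] = 3; x[2] = 0; x[3] = 3; x[4] = 2; x[5] = 2; x[6] = 1; x[7] = 5; x[8] = 2; x[9] = 4; x[10] = 0; x[11] = 4; x[12] = 5; x[13] = 5; x[14] = 6; x[15] = 2; x[16] = 5; x[17] = 3.
Since (x[16], x[17]) = (x[0], x[1]) = (5, 3) (two consecutive terms determine the rest), the sequence is periodic with period 16.
(195 - 0) mod 16 = 3, so x[195] = x[3] = 3.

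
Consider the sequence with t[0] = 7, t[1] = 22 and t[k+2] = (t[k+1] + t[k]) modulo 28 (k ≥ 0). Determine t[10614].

Listing terms: t[0] = 7,  t[1] = 22,  t[2] = 1,  t[3] = 23,  t[4] = 24,  t[5] = 19,  t[6] = 15,  t[7] = 6,  t[8] = 21,  t[9] = 27,  t[10] = 20,  t[11] = 19,  t[12] = 11,  t[13] = 2,  t[14] = 13,  t[15] = 15,  t[16] = 0,  t[17] = 15,  t[18] = 15,  t[19] = 2,  t[20] = 17,  t[21] = 19,  t[22] = 8,  t[23] = 27,  t[24] = 7,  t[25] = 6,  t[26] = 13,  t[27] = 19,  t[28] = 4,  t[29] = 23,  t[30] = 27,  t[31] = 22,  t[32] = 21,  t[33] = 15,  t[34] = 8,  t[35] = 23,  t[36] = 3,  t[37] = 26,  t[38] = 1,  t[39] = 27,  t[40] = 0,  t[41] = 27,  t[42] = 27,  t[43] = 26,  t[44] = 25,  t[45] = 23,  t[46] = 20,  t[47] = 15,  t[48] = 7,  t[49] = 22.
Since (t[48], t[49]) = (t[0], t[1]) = (7, 22) (two consecutive terms determine the rest), the sequence is periodic with period 48.
(10614 - 0) mod 48 = 6, so t[10614] = t[6] = 15.

15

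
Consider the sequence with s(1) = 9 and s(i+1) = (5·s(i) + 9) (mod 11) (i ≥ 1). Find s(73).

4

s(1) = 9; s(2) = 10; s(3) = 4; s(4) = 7; s(5) = 0; s(6) = 9.
The sequence repeats with period 5.
So s(73) = s(1 + ((73-1) mod 5)) = s(3) = 4.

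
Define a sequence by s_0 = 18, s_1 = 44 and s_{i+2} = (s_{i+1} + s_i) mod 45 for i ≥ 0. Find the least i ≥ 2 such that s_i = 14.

We have s_0 = 18,  s_1 = 44,  s_2 = 17,  s_3 = 16,  s_4 = 33,  s_5 = 4,  s_6 = 37,  s_7 = 41,  s_8 = 33,  s_9 = 29,  s_{10} = 17,  s_{11} = 1,  s_{12} = 18,  s_{13} = 19,  s_{14} = 37,  s_{15} = 11,  s_{16} = 3,  s_{17} = 14,  s_{18} = 17,  s_{19} = 31,  s_{20} = 3,  s_{21} = 34,  s_{22} = 37,  s_{23} = 26,  s_{24} = 18,  s_{25} = 44.
Since (s_{24}, s_{25}) = (s_0, s_1) = (18, 44) (two consecutive terms determine the rest), the sequence is periodic with period 24.
The value 14 first appears (with i ≥ 2) at s_{17}.

17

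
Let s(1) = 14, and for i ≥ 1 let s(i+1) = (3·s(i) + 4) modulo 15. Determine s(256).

10

We have s(1) = 14, s(2) = 1, s(3) = 7, s(4) = 10, s(5) = 4, s(6) = 1.
Since s(6) = s(2) = 1, the sequence is eventually periodic: after a pre-period of length 1 it cycles with period 4.
For i ≥ 2, s(i) depends only on (i - 2) mod 4. (256 - 2) mod 4 = 2, so s(256) = s(4) = 10.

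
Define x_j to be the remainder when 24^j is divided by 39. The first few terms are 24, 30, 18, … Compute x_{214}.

36

Listing terms: x_1 = 24,  x_2 = 30,  x_3 = 18,  x_4 = 3,  x_5 = 33,  x_6 = 12,  x_7 = 15,  x_8 = 9,  x_9 = 21,  x_{10} = 36,  x_{11} = 6,  x_{12} = 27,  x_{13} = 24.
Since x_{13} = x_1 = 24, the sequence is periodic with period 12.
(214 - 1) mod 12 = 9, so x_{214} = x_{10} = 36.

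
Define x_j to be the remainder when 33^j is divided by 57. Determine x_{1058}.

9

x_1 = 33,  x_2 = 6,  x_3 = 27,  x_4 = 36,  x_5 = 48,  x_6 = 45,  x_7 = 3,  x_8 = 42,  x_9 = 18,  x_{10} = 24,  x_{11} = 51,  x_{12} = 30,  x_{13} = 21,  x_{14} = 9,  x_{15} = 12,  x_{16} = 54,  x_{17} = 15,  x_{18} = 39,  x_{19} = 33.
The sequence repeats with period 18.
So x_{1058} = x_{1 + ((1058-1) mod 18)} = x_{14} = 9.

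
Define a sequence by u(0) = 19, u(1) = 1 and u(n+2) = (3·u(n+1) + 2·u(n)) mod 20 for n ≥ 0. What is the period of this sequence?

Computing terms: u(0) = 19; u(1) = 1; u(2) = 1; u(3) = 5; u(4) = 17; u(5) = 1; u(6) = 17; u(7) = 13; u(8) = 13; u(9) = 5; u(10) = 1; u(11) = 13; u(12) = 1; u(13) = 9; u(14) = 9; u(15) = 5; u(16) = 13; u(17) = 9; u(18) = 13; u(19) = 17; u(20) = 17; u(21) = 5; u(22) = 9; u(23) = 17; u(24) = 9; u(25) = 1; u(26) = 1.
Since (u(25), u(26)) = (u(1), u(2)) = (1, 1) (two consecutive terms determine the rest), the sequence is eventually periodic: after a pre-period of length 1 it cycles with period 24.

24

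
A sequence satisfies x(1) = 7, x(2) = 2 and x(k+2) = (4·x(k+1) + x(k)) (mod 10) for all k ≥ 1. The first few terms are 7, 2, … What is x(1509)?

9

We have x(1) = 7, x(2) = 2, x(3) = 5, x(4) = 2, x(5) = 3, x(6) = 4, x(7) = 9, x(8) = 0, x(9) = 9, x(10) = 6, x(11) = 3, x(12) = 8, x(13) = 5, x(14) = 8, x(15) = 7, x(16) = 6, x(17) = 1, x(18) = 0, x(19) = 1, x(20) = 4, x(21) = 7, x(22) = 2.
Since (x(21), x(22)) = (x(1), x(2)) = (7, 2) (two consecutive terms determine the rest), the sequence is periodic with period 20.
So x(1509) = x(1 + ((1509-1) mod 20)) = x(9) = 9.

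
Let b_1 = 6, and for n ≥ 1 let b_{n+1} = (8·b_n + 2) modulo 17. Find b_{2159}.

3

Listing terms: b_1 = 6; b_2 = 16; b_3 = 11; b_4 = 5; b_5 = 8; b_6 = 15; b_7 = 3; b_8 = 9; b_9 = 6.
The sequence repeats with period 8.
(2159 - 1) mod 8 = 6, so b_{2159} = b_7 = 3.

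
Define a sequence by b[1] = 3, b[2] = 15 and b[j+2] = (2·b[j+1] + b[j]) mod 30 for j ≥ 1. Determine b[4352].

Computing terms: b[1] = 3; b[2] = 15; b[3] = 3; b[4] = 21; b[5] = 15; b[6] = 21; b[7] = 27; b[8] = 15; b[9] = 27; b[10] = 9; b[11] = 15; b[12] = 9; b[13] = 3; b[14] = 15.
The sequence repeats with period 12.
So b[4352] = b[1 + ((4352-1) mod 12)] = b[8] = 15.

15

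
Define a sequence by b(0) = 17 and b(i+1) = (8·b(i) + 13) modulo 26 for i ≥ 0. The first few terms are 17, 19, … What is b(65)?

19

Listing terms: b(0) = 17; b(1) = 19; b(2) = 9; b(3) = 7; b(4) = 17.
The sequence repeats with period 4.
So b(65) = b(0 + ((65-0) mod 4)) = b(1) = 19.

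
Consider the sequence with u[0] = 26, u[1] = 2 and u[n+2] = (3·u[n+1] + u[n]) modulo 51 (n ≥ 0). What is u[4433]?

Listing terms: u[0] = 26,  u[1] = 2,  u[2] = 32,  u[3] = 47,  u[4] = 20,  u[5] = 5,  u[6] = 35,  u[7] = 8,  u[8] = 8,  u[9] = 32,  u[10] = 2,  u[11] = 38,  u[12] = 14,  u[13] = 29,  u[14] = 50,  u[15] = 26,  u[16] = 26,  u[17] = 2.
Since (u[16], u[17]) = (u[0], u[1]) = (26, 2) (two consecutive terms determine the rest), the sequence is periodic with period 16.
(4433 - 0) mod 16 = 1, so u[4433] = u[1] = 2.

2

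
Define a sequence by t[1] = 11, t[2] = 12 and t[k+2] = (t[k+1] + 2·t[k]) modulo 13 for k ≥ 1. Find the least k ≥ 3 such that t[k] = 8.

3

t[1] = 11; t[2] = 12; t[3] = 8; t[4] = 6; t[5] = 9; t[6] = 8; t[7] = 0; t[8] = 3; t[9] = 3; t[10] = 9; t[11] = 2; t[12] = 7; t[13] = 11; t[14] = 12.
The sequence repeats with period 12.
The value 8 first appears (with k ≥ 3) at t[3].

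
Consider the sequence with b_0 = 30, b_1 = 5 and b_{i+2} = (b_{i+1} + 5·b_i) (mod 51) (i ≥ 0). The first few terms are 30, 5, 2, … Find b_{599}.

10

b_0 = 30; b_1 = 5; b_2 = 2; b_3 = 27; b_4 = 37; b_5 = 19; b_6 = 0; b_7 = 44; b_8 = 44; b_9 = 9; b_{10} = 25; b_{11} = 19; b_{12} = 42; b_{13} = 35; b_{14} = 41; b_{15} = 12; b_{16} = 13; b_{17} = 22; b_{18} = 36; b_{19} = 44; b_{20} = 20; b_{21} = 36; b_{22} = 34; b_{23} = 10; b_{24} = 27; b_{25} = 26; b_{26} = 8; b_{27} = 36; b_{28} = 25; b_{29} = 1; b_{30} = 24; b_{31} = 29; b_{32} = 47; b_{33} = 39; b_{34} = 19; b_{35} = 10; b_{36} = 3; b_{37} = 2; b_{38} = 17; b_{39} = 27; b_{40} = 10; b_{41} = 43; b_{42} = 42; b_{43} = 2; b_{44} = 8; b_{45} = 18; b_{46} = 7; b_{47} = 46; b_{48} = 30; b_{49} = 5.
The sequence repeats with period 48.
So b_{599} = b_{0 + ((599-0) mod 48)} = b_{23} = 10.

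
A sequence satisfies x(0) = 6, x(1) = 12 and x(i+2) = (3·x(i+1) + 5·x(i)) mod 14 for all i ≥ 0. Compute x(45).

6

We have x(0) = 6,  x(1) = 12,  x(2) = 10,  x(3) = 6,  x(4) = 12.
The sequence repeats with period 3.
(45 - 0) mod 3 = 0, so x(45) = x(0) = 6.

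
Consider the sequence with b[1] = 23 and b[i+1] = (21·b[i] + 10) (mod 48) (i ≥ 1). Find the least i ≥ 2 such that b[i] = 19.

Listing terms: b[1] = 23,  b[2] = 13,  b[3] = 43,  b[4] = 1,  b[5] = 31,  b[6] = 37,  b[7] = 19,  b[8] = 25,  b[9] = 7,  b[10] = 13.
Since b[10] = b[2] = 13, the sequence is eventually periodic: after a pre-period of length 1 it cycles with period 8.
The value 19 first appears (with i ≥ 2) at b[7].

7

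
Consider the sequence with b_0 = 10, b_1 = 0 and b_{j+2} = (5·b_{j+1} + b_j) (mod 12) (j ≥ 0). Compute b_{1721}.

We have b_0 = 10,  b_1 = 0,  b_2 = 10,  b_3 = 2,  b_4 = 8,  b_5 = 6,  b_6 = 2,  b_7 = 4,  b_8 = 10,  b_9 = 6,  b_{10} = 4,  b_{11} = 2,  b_{12} = 2,  b_{13} = 0,  b_{14} = 2,  b_{15} = 10,  b_{16} = 4,  b_{17} = 6,  b_{18} = 10,  b_{19} = 8,  b_{20} = 2,  b_{21} = 6,  b_{22} = 8,  b_{23} = 10,  b_{24} = 10,  b_{25} = 0.
The sequence repeats with period 24.
(1721 - 0) mod 24 = 17, so b_{1721} = b_{17} = 6.

6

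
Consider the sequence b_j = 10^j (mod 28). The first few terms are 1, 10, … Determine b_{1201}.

24

Listing terms: b_0 = 1; b_1 = 10; b_2 = 16; b_3 = 20; b_4 = 4; b_5 = 12; b_6 = 8; b_7 = 24; b_8 = 16.
Since b_8 = b_2 = 16, the sequence is eventually periodic: after a pre-period of length 2 it cycles with period 6.
For j ≥ 2, b_j depends only on (j - 2) mod 6. (1201 - 2) mod 6 = 5, so b_{1201} = b_7 = 24.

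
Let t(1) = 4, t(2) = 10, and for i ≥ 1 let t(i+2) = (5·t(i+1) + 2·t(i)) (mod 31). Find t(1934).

20

Computing terms: t(1) = 4, t(2) = 10, t(3) = 27, t(4) = 0, t(5) = 23, t(6) = 22, t(7) = 1, t(8) = 18, t(9) = 30, t(10) = 0, t(11) = 29, t(12) = 21, t(13) = 8, t(14) = 20, t(15) = 23, t(16) = 0, t(17) = 15, t(18) = 13, t(19) = 2, t(20) = 5, t(21) = 29, t(22) = 0, t(23) = 27, t(24) = 11, t(25) = 16, t(26) = 9, t(27) = 15, t(28) = 0, t(29) = 30, t(30) = 26, t(31) = 4, t(32) = 10.
Since (t(31), t(32)) = (t(1), t(2)) = (4, 10) (two consecutive terms determine the rest), the sequence is periodic with period 30.
So t(1934) = t(1 + ((1934-1) mod 30)) = t(14) = 20.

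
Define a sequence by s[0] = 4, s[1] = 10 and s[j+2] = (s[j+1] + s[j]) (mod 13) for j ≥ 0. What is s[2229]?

Listing terms: s[0] = 4, s[1] = 10, s[2] = 1, s[3] = 11, s[4] = 12, s[5] = 10, s[6] = 9, s[7] = 6, s[8] = 2, s[9] = 8, s[10] = 10, s[11] = 5, s[12] = 2, s[13] = 7, s[14] = 9, s[15] = 3, s[16] = 12, s[17] = 2, s[18] = 1, s[19] = 3, s[20] = 4, s[21] = 7, s[22] = 11, s[23] = 5, s[24] = 3, s[25] = 8, s[26] = 11, s[27] = 6, s[28] = 4, s[29] = 10.
Since (s[28], s[29]) = (s[0], s[1]) = (4, 10) (two consecutive terms determine the rest), the sequence is periodic with period 28.
(2229 - 0) mod 28 = 17, so s[2229] = s[17] = 2.

2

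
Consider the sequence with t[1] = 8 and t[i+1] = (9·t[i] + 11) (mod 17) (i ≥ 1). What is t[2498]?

Listing terms: t[1] = 8, t[2] = 15, t[3] = 10, t[4] = 16, t[5] = 2, t[6] = 12, t[7] = 0, t[8] = 11, t[9] = 8.
Since t[9] = t[1] = 8, the sequence is periodic with period 8.
So t[2498] = t[1 + ((2498-1) mod 8)] = t[2] = 15.

15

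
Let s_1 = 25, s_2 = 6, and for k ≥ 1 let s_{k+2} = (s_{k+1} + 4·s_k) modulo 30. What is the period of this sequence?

24

Computing terms: s_1 = 25,  s_2 = 6,  s_3 = 16,  s_4 = 10,  s_5 = 14,  s_6 = 24,  s_7 = 20,  s_8 = 26,  s_9 = 16,  s_{10} = 0,  s_{11} = 4,  s_{12} = 4,  s_{13} = 20,  s_{14} = 6,  s_{15} = 26,  s_{16} = 20,  s_{17} = 4,  s_{18} = 24,  s_{19} = 10,  s_{20} = 16,  s_{21} = 26,  s_{22} = 0,  s_{23} = 14,  s_{24} = 14,  s_{25} = 10,  s_{26} = 6,  s_{27} = 16.
Since (s_{26}, s_{27}) = (s_2, s_3) = (6, 16) (two consecutive terms determine the rest), the sequence is eventually periodic: after a pre-period of length 1 it cycles with period 24.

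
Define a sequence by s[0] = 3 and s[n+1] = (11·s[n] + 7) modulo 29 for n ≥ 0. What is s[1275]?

Listing terms: s[0] = 3,  s[1] = 11,  s[2] = 12,  s[3] = 23,  s[4] = 28,  s[5] = 25,  s[6] = 21,  s[7] = 6,  s[8] = 15,  s[9] = 27,  s[10] = 14,  s[11] = 16,  s[12] = 9,  s[13] = 19,  s[14] = 13,  s[15] = 5,  s[16] = 4,  s[17] = 22,  s[18] = 17,  s[19] = 20,  s[20] = 24,  s[21] = 10,  s[22] = 1,  s[23] = 18,  s[24] = 2,  s[25] = 0,  s[26] = 7,  s[27] = 26,  s[28] = 3.
Since s[28] = s[0] = 3, the sequence is periodic with period 28.
So s[1275] = s[0 + ((1275-0) mod 28)] = s[15] = 5.

5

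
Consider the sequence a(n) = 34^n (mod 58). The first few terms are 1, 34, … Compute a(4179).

28

Computing terms: a(0) = 1; a(1) = 34; a(2) = 54; a(3) = 38; a(4) = 16; a(5) = 22; a(6) = 52; a(7) = 28; a(8) = 24; a(9) = 4; a(10) = 20; a(11) = 42; a(12) = 36; a(13) = 6; a(14) = 30; a(15) = 34.
Since a(15) = a(1) = 34, the sequence is eventually periodic: after a pre-period of length 1 it cycles with period 14.
For n ≥ 1, a(n) depends only on (n - 1) mod 14. (4179 - 1) mod 14 = 6, so a(4179) = a(7) = 28.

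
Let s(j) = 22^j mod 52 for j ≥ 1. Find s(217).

48

Computing terms: s(1) = 22; s(2) = 16; s(3) = 40; s(4) = 48; s(5) = 16.
Since s(5) = s(2) = 16, the sequence is eventually periodic: after a pre-period of length 1 it cycles with period 3.
For j ≥ 2, s(j) depends only on (j - 2) mod 3. (217 - 2) mod 3 = 2, so s(217) = s(4) = 48.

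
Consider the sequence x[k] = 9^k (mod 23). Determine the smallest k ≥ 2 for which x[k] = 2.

9

x[1] = 9, x[2] = 12, x[3] = 16, x[4] = 6, x[5] = 8, x[6] = 3, x[7] = 4, x[8] = 13, x[9] = 2, x[10] = 18, x[11] = 1, x[12] = 9.
Since x[12] = x[1] = 9, the sequence is periodic with period 11.
The value 2 first appears (with k ≥ 2) at x[9].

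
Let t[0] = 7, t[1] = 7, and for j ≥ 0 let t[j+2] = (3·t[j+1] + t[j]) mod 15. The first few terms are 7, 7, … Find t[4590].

Listing terms: t[0] = 7,  t[1] = 7,  t[2] = 13,  t[3] = 1,  t[4] = 1,  t[5] = 4,  t[6] = 13,  t[7] = 13,  t[8] = 7,  t[9] = 4,  t[10] = 4,  t[11] = 1,  t[12] = 7,  t[13] = 7.
The sequence repeats with period 12.
(4590 - 0) mod 12 = 6, so t[4590] = t[6] = 13.

13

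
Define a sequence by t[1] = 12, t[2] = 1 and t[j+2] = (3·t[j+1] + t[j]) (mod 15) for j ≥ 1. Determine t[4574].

1

t[1] = 12,  t[2] = 1,  t[3] = 0,  t[4] = 1,  t[5] = 3,  t[6] = 10,  t[7] = 3,  t[8] = 4,  t[9] = 0,  t[10] = 4,  t[11] = 12,  t[12] = 10,  t[13] = 12,  t[14] = 1.
Since (t[13], t[14]) = (t[1], t[2]) = (12, 1) (two consecutive terms determine the rest), the sequence is periodic with period 12.
(4574 - 1) mod 12 = 1, so t[4574] = t[2] = 1.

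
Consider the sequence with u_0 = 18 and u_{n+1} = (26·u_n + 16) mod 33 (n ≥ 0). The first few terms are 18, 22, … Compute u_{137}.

16

u_0 = 18; u_1 = 22; u_2 = 27; u_3 = 25; u_4 = 6; u_5 = 7; u_6 = 0; u_7 = 16; u_8 = 3; u_9 = 28; u_{10} = 18.
The sequence repeats with period 10.
(137 - 0) mod 10 = 7, so u_{137} = u_7 = 16.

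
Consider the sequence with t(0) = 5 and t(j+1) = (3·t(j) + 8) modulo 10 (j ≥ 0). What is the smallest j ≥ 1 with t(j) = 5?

t(0) = 5,  t(1) = 3,  t(2) = 7,  t(3) = 9,  t(4) = 5.
The sequence repeats with period 4.
The value 5 next appears (with j ≥ 1) at t(4).

4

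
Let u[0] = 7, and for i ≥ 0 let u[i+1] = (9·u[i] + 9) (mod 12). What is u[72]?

u[0] = 7,  u[1] = 0,  u[2] = 9,  u[3] = 6,  u[4] = 3,  u[5] = 0.
Since u[5] = u[1] = 0, the sequence is eventually periodic: after a pre-period of length 1 it cycles with period 4.
For i ≥ 1, u[i] depends only on (i - 1) mod 4. (72 - 1) mod 4 = 3, so u[72] = u[4] = 3.

3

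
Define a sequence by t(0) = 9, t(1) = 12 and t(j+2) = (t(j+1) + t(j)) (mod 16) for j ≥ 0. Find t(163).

4

t(0) = 9,  t(1) = 12,  t(2) = 5,  t(3) = 1,  t(4) = 6,  t(5) = 7,  t(6) = 13,  t(7) = 4,  t(8) = 1,  t(9) = 5,  t(10) = 6,  t(11) = 11,  t(12) = 1,  t(13) = 12,  t(14) = 13,  t(15) = 9,  t(16) = 6,  t(17) = 15,  t(18) = 5,  t(19) = 4,  t(20) = 9,  t(21) = 13,  t(22) = 6,  t(23) = 3,  t(24) = 9,  t(25) = 12.
Since (t(24), t(25)) = (t(0), t(1)) = (9, 12) (two consecutive terms determine the rest), the sequence is periodic with period 24.
So t(163) = t(0 + ((163-0) mod 24)) = t(19) = 4.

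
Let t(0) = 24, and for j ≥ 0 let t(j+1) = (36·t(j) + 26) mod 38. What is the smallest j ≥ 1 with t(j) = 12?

5

Computing terms: t(0) = 24; t(1) = 16; t(2) = 32; t(3) = 0; t(4) = 26; t(5) = 12; t(6) = 2; t(7) = 22; t(8) = 20; t(9) = 24.
The sequence repeats with period 9.
The value 12 first appears (with j ≥ 1) at t(5).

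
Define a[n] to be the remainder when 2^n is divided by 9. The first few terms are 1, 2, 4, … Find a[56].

We have a[0] = 1; a[1] = 2; a[2] = 4; a[3] = 8; a[4] = 7; a[5] = 5; a[6] = 1.
Since a[6] = a[0] = 1, the sequence is periodic with period 6.
So a[56] = a[0 + ((56-0) mod 6)] = a[2] = 4.

4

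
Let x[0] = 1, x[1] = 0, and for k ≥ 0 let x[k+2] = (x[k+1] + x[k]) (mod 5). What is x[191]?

Computing terms: x[0] = 1,  x[1] = 0,  x[2] = 1,  x[3] = 1,  x[4] = 2,  x[5] = 3,  x[6] = 0,  x[7] = 3,  x[8] = 3,  x[9] = 1,  x[10] = 4,  x[11] = 0,  x[12] = 4,  x[13] = 4,  x[14] = 3,  x[15] = 2,  x[16] = 0,  x[17] = 2,  x[18] = 2,  x[19] = 4,  x[20] = 1,  x[21] = 0.
Since (x[20], x[21]) = (x[0], x[1]) = (1, 0) (two consecutive terms determine the rest), the sequence is periodic with period 20.
So x[191] = x[0 + ((191-0) mod 20)] = x[11] = 0.

0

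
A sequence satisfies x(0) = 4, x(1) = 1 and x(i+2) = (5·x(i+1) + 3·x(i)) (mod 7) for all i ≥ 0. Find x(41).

3

x(0) = 4, x(1) = 1, x(2) = 3, x(3) = 4, x(4) = 1.
Since (x(3), x(4)) = (x(0), x(1)) = (4, 1) (two consecutive terms determine the rest), the sequence is periodic with period 3.
So x(41) = x(0 + ((41-0) mod 3)) = x(2) = 3.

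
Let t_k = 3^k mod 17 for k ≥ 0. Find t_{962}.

Computing terms: t_0 = 1,  t_1 = 3,  t_2 = 9,  t_3 = 10,  t_4 = 13,  t_5 = 5,  t_6 = 15,  t_7 = 11,  t_8 = 16,  t_9 = 14,  t_{10} = 8,  t_{11} = 7,  t_{12} = 4,  t_{13} = 12,  t_{14} = 2,  t_{15} = 6,  t_{16} = 1.
Since t_{16} = t_0 = 1, the sequence is periodic with period 16.
(962 - 0) mod 16 = 2, so t_{962} = t_2 = 9.

9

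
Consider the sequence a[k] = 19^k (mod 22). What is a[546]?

Listing terms: a[1] = 19, a[2] = 9, a[3] = 17, a[4] = 15, a[5] = 21, a[6] = 3, a[7] = 13, a[8] = 5, a[9] = 7, a[10] = 1, a[11] = 19.
Since a[11] = a[1] = 19, the sequence is periodic with period 10.
(546 - 1) mod 10 = 5, so a[546] = a[6] = 3.

3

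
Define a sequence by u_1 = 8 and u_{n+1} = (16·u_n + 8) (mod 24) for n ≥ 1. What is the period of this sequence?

Listing terms: u_1 = 8,  u_2 = 16,  u_3 = 0,  u_4 = 8.
The sequence repeats with period 3.

3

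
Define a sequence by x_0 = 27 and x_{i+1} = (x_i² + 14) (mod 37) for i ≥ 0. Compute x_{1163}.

Computing terms: x_0 = 27; x_1 = 3; x_2 = 23; x_3 = 25; x_4 = 10; x_5 = 3.
Since x_5 = x_1 = 3, the sequence is eventually periodic: after a pre-period of length 1 it cycles with period 4.
For i ≥ 1, x_i depends only on (i - 1) mod 4. (1163 - 1) mod 4 = 2, so x_{1163} = x_3 = 25.

25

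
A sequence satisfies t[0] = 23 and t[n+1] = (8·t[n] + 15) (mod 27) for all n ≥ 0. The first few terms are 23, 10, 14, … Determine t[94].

Listing terms: t[0] = 23; t[1] = 10; t[2] = 14; t[3] = 19; t[4] = 5; t[5] = 1; t[6] = 23.
The sequence repeats with period 6.
So t[94] = t[0 + ((94-0) mod 6)] = t[4] = 5.

5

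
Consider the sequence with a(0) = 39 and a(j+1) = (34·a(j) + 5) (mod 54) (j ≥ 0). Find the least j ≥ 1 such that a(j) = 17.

Computing terms: a(0) = 39, a(1) = 35, a(2) = 7, a(3) = 27, a(4) = 5, a(5) = 13, a(6) = 15, a(7) = 29, a(8) = 19, a(9) = 3, a(10) = 53, a(11) = 25, a(12) = 45, a(13) = 23, a(14) = 31, a(15) = 33, a(16) = 47, a(17) = 37, a(18) = 21, a(19) = 17, a(20) = 43, a(21) = 9, a(22) = 41, a(23) = 49, a(24) = 51, a(25) = 11, a(26) = 1, a(27) = 39.
Since a(27) = a(0) = 39, the sequence is periodic with period 27.
The value 17 first appears (with j ≥ 1) at a(19).

19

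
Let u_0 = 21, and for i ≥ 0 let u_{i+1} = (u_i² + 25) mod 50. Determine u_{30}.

31

We have u_0 = 21,  u_1 = 16,  u_2 = 31,  u_3 = 36,  u_4 = 21.
Since u_4 = u_0 = 21, the sequence is periodic with period 4.
So u_{30} = u_{0 + ((30-0) mod 4)} = u_2 = 31.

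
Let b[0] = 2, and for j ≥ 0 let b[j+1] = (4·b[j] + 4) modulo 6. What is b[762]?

2

Computing terms: b[0] = 2,  b[1] = 0,  b[2] = 4,  b[3] = 2.
Since b[3] = b[0] = 2, the sequence is periodic with period 3.
(762 - 0) mod 3 = 0, so b[762] = b[0] = 2.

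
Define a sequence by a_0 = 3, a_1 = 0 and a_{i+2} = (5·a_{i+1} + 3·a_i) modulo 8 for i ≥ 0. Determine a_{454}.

a_0 = 3,  a_1 = 0,  a_2 = 1,  a_3 = 5,  a_4 = 4,  a_5 = 3,  a_6 = 3,  a_7 = 0.
Since (a_6, a_7) = (a_0, a_1) = (3, 0) (two consecutive terms determine the rest), the sequence is periodic with period 6.
(454 - 0) mod 6 = 4, so a_{454} = a_4 = 4.

4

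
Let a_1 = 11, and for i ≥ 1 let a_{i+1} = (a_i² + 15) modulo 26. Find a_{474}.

We have a_1 = 11; a_2 = 6; a_3 = 25; a_4 = 16; a_5 = 11.
Since a_5 = a_1 = 11, the sequence is periodic with period 4.
So a_{474} = a_{1 + ((474-1) mod 4)} = a_2 = 6.

6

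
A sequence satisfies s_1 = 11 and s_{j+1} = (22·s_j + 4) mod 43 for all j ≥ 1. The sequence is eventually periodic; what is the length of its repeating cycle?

We have s_1 = 11; s_2 = 31; s_3 = 41; s_4 = 3; s_5 = 27; s_6 = 39; s_7 = 2; s_8 = 5; s_9 = 28; s_{10} = 18; s_{11} = 13; s_{12} = 32; s_{13} = 20; s_{14} = 14; s_{15} = 11.
Since s_{15} = s_1 = 11, the sequence is periodic with period 14.

14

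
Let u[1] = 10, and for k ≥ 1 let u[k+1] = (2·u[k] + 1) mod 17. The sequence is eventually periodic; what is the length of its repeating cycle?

8

Computing terms: u[1] = 10, u[2] = 4, u[3] = 9, u[4] = 2, u[5] = 5, u[6] = 11, u[7] = 6, u[8] = 13, u[9] = 10.
The sequence repeats with period 8.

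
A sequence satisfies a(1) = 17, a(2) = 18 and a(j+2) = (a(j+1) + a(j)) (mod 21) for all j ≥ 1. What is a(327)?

19

a(1) = 17, a(2) = 18, a(3) = 14, a(4) = 11, a(5) = 4, a(6) = 15, a(7) = 19, a(8) = 13, a(9) = 11, a(10) = 3, a(11) = 14, a(12) = 17, a(13) = 10, a(14) = 6, a(15) = 16, a(16) = 1, a(17) = 17, a(18) = 18.
The sequence repeats with period 16.
So a(327) = a(1 + ((327-1) mod 16)) = a(7) = 19.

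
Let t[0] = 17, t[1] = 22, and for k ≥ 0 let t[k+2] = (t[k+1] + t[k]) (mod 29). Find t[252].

Listing terms: t[0] = 17,  t[1] = 22,  t[2] = 10,  t[3] = 3,  t[4] = 13,  t[5] = 16,  t[6] = 0,  t[7] = 16,  t[8] = 16,  t[9] = 3,  t[10] = 19,  t[11] = 22,  t[12] = 12,  t[13] = 5,  t[14] = 17,  t[15] = 22.
The sequence repeats with period 14.
(252 - 0) mod 14 = 0, so t[252] = t[0] = 17.

17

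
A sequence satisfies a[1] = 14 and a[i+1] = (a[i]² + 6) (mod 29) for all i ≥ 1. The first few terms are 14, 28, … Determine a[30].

We have a[1] = 14; a[2] = 28; a[3] = 7; a[4] = 26; a[5] = 15; a[6] = 28.
Since a[6] = a[2] = 28, the sequence is eventually periodic: after a pre-period of length 1 it cycles with period 4.
For i ≥ 2, a[i] depends only on (i - 2) mod 4. (30 - 2) mod 4 = 0, so a[30] = a[2] = 28.

28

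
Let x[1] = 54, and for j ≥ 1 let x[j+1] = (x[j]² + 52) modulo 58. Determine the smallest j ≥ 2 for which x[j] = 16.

5

Computing terms: x[1] = 54, x[2] = 10, x[3] = 36, x[4] = 14, x[5] = 16, x[6] = 18, x[7] = 28, x[8] = 24, x[9] = 48, x[10] = 36.
Since x[10] = x[3] = 36, the sequence is eventually periodic: after a pre-period of length 2 it cycles with period 7.
The value 16 first appears (with j ≥ 2) at x[5].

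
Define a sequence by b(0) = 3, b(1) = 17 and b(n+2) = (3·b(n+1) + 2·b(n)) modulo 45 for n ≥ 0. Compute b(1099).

19

Listing terms: b(0) = 3, b(1) = 17, b(2) = 12, b(3) = 25, b(4) = 9, b(5) = 32, b(6) = 24, b(7) = 1, b(8) = 6, b(9) = 20, b(10) = 27, b(11) = 31, b(12) = 12, b(13) = 8, b(14) = 3, b(15) = 25, b(16) = 36, b(17) = 23, b(18) = 6, b(19) = 19, b(20) = 24, b(21) = 20, b(22) = 18, b(23) = 4, b(24) = 3, b(25) = 17.
Since (b(24), b(25)) = (b(0), b(1)) = (3, 17) (two consecutive terms determine the rest), the sequence is periodic with period 24.
(1099 - 0) mod 24 = 19, so b(1099) = b(19) = 19.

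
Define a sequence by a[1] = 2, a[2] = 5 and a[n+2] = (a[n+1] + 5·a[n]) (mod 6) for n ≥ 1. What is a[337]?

2

Computing terms: a[1] = 2; a[2] = 5; a[3] = 3; a[4] = 4; a[5] = 1; a[6] = 3; a[7] = 2; a[8] = 5.
Since (a[7], a[8]) = (a[1], a[2]) = (2, 5) (two consecutive terms determine the rest), the sequence is periodic with period 6.
(337 - 1) mod 6 = 0, so a[337] = a[1] = 2.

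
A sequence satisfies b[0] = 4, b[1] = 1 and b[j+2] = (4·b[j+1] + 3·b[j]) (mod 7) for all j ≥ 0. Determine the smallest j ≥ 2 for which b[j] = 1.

4

Computing terms: b[0] = 4,  b[1] = 1,  b[2] = 2,  b[3] = 4,  b[4] = 1.
Since (b[3], b[4]) = (b[0], b[1]) = (4, 1) (two consecutive terms determine the rest), the sequence is periodic with period 3.
The value 1 next appears (with j ≥ 2) at b[4].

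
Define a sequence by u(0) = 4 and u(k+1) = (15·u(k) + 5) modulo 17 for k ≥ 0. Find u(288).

We have u(0) = 4,  u(1) = 14,  u(2) = 11,  u(3) = 0,  u(4) = 5,  u(5) = 12,  u(6) = 15,  u(7) = 9,  u(8) = 4.
The sequence repeats with period 8.
So u(288) = u(0 + ((288-0) mod 8)) = u(0) = 4.

4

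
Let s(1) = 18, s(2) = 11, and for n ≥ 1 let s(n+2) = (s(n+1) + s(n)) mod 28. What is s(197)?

13

We have s(1) = 18, s(2) = 11, s(3) = 1, s(4) = 12, s(5) = 13, s(6) = 25, s(7) = 10, s(8) = 7, s(9) = 17, s(10) = 24, s(11) = 13, s(12) = 9, s(13) = 22, s(14) = 3, s(15) = 25, s(16) = 0, s(17) = 25, s(18) = 25, s(19) = 22, s(20) = 19, s(21) = 13, s(22) = 4, s(23) = 17, s(24) = 21, s(25) = 10, s(26) = 3, s(27) = 13, s(28) = 16, s(29) = 1, s(30) = 17, s(31) = 18, s(32) = 7, s(33) = 25, s(34) = 4, s(35) = 1, s(36) = 5, s(37) = 6, s(38) = 11, s(39) = 17, s(40) = 0, s(41) = 17, s(42) = 17, s(43) = 6, s(44) = 23, s(45) = 1, s(46) = 24, s(47) = 25, s(48) = 21, s(49) = 18, s(50) = 11.
The sequence repeats with period 48.
So s(197) = s(1 + ((197-1) mod 48)) = s(5) = 13.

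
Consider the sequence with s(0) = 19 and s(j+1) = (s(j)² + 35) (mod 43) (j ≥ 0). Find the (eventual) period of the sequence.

9

Listing terms: s(0) = 19,  s(1) = 9,  s(2) = 30,  s(3) = 32,  s(4) = 27,  s(5) = 33,  s(6) = 6,  s(7) = 28,  s(8) = 2,  s(9) = 39,  s(10) = 8,  s(11) = 13,  s(12) = 32.
Since s(12) = s(3) = 32, the sequence is eventually periodic: after a pre-period of length 3 it cycles with period 9.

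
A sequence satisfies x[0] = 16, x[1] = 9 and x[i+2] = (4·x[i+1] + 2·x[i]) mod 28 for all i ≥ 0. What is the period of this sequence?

Listing terms: x[0] = 16, x[1] = 9, x[2] = 12, x[3] = 10, x[4] = 8, x[5] = 24, x[6] = 0, x[7] = 20, x[8] = 24, x[9] = 24, x[10] = 4, x[11] = 8, x[12] = 12, x[13] = 8, x[14] = 0, x[15] = 16, x[16] = 8, x[17] = 8, x[18] = 20, x[19] = 12, x[20] = 4, x[21] = 12, x[22] = 0, x[23] = 24, x[24] = 12, x[25] = 12, x[26] = 16, x[27] = 4, x[28] = 20, x[29] = 4, x[30] = 0, x[31] = 8, x[32] = 4, x[33] = 4, x[34] = 24, x[35] = 20, x[36] = 16, x[37] = 20, x[38] = 0, x[39] = 12, x[40] = 20, x[41] = 20, x[42] = 8, x[43] = 16, x[44] = 24, x[45] = 16, x[46] = 0, x[47] = 4, x[48] = 16, x[49] = 16, x[50] = 12, x[51] = 24, x[52] = 8, x[53] = 24.
Since (x[52], x[53]) = (x[4], x[5]) = (8, 24) (two consecutive terms determine the rest), the sequence is eventually periodic: after a pre-period of length 4 it cycles with period 48.

48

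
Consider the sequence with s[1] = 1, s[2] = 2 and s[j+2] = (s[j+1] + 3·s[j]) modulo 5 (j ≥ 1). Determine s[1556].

We have s[1] = 1,  s[2] = 2,  s[3] = 0,  s[4] = 1,  s[5] = 1,  s[6] = 4,  s[7] = 2,  s[8] = 4,  s[9] = 0,  s[10] = 2,  s[11] = 2,  s[12] = 3,  s[13] = 4,  s[14] = 3,  s[15] = 0,  s[16] = 4,  s[17] = 4,  s[18] = 1,  s[19] = 3,  s[20] = 1,  s[21] = 0,  s[22] = 3,  s[23] = 3,  s[24] = 2,  s[25] = 1,  s[26] = 2.
The sequence repeats with period 24.
So s[1556] = s[1 + ((1556-1) mod 24)] = s[20] = 1.

1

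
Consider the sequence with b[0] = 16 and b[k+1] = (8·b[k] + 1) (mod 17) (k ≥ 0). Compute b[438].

b[0] = 16,  b[1] = 10,  b[2] = 13,  b[3] = 3,  b[4] = 8,  b[5] = 14,  b[6] = 11,  b[7] = 4,  b[8] = 16.
Since b[8] = b[0] = 16, the sequence is periodic with period 8.
(438 - 0) mod 8 = 6, so b[438] = b[6] = 11.

11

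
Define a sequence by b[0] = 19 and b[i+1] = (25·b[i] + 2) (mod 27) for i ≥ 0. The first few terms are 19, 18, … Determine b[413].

23

Listing terms: b[0] = 19; b[1] = 18; b[2] = 20; b[3] = 16; b[4] = 24; b[5] = 8; b[6] = 13; b[7] = 3; b[8] = 23; b[9] = 10; b[10] = 9; b[11] = 11; b[12] = 7; b[13] = 15; b[14] = 26; b[15] = 4; b[16] = 21; b[17] = 14; b[18] = 1; b[19] = 0; b[20] = 2; b[21] = 25; b[22] = 6; b[23] = 17; b[24] = 22; b[25] = 12; b[26] = 5; b[27] = 19.
The sequence repeats with period 27.
(413 - 0) mod 27 = 8, so b[413] = b[8] = 23.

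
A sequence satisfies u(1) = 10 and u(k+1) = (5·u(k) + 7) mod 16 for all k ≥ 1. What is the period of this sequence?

16

Computing terms: u(1) = 10,  u(2) = 9,  u(3) = 4,  u(4) = 11,  u(5) = 14,  u(6) = 13,  u(7) = 8,  u(8) = 15,  u(9) = 2,  u(10) = 1,  u(11) = 12,  u(12) = 3,  u(13) = 6,  u(14) = 5,  u(15) = 0,  u(16) = 7,  u(17) = 10.
Since u(17) = u(1) = 10, the sequence is periodic with period 16.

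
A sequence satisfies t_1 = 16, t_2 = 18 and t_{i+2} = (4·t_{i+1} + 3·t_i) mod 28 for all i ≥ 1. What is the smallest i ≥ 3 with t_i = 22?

Computing terms: t_1 = 16; t_2 = 18; t_3 = 8; t_4 = 2; t_5 = 4; t_6 = 22; t_7 = 16; t_8 = 18.
Since (t_7, t_8) = (t_1, t_2) = (16, 18) (two consecutive terms determine the rest), the sequence is periodic with period 6.
The value 22 first appears (with i ≥ 3) at t_6.

6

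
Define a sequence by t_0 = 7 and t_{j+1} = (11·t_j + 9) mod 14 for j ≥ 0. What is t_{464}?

Computing terms: t_0 = 7, t_1 = 2, t_2 = 3, t_3 = 0, t_4 = 9, t_5 = 10, t_6 = 7.
The sequence repeats with period 6.
(464 - 0) mod 6 = 2, so t_{464} = t_2 = 3.

3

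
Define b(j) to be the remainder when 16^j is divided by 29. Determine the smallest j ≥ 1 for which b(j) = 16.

Computing terms: b(0) = 1, b(1) = 16, b(2) = 24, b(3) = 7, b(4) = 25, b(5) = 23, b(6) = 20, b(7) = 1.
The sequence repeats with period 7.
The value 16 first appears (with j ≥ 1) at b(1).

1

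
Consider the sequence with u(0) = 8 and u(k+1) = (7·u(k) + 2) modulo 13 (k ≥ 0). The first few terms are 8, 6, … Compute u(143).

u(0) = 8, u(1) = 6, u(2) = 5, u(3) = 11, u(4) = 1, u(5) = 9, u(6) = 0, u(7) = 2, u(8) = 3, u(9) = 10, u(10) = 7, u(11) = 12, u(12) = 8.
Since u(12) = u(0) = 8, the sequence is periodic with period 12.
So u(143) = u(0 + ((143-0) mod 12)) = u(11) = 12.

12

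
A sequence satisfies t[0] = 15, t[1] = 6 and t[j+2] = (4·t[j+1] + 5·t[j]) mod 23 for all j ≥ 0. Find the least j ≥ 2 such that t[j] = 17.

We have t[0] = 15, t[1] = 6, t[2] = 7, t[3] = 12, t[4] = 14, t[5] = 1, t[6] = 5, t[7] = 2, t[8] = 10, t[9] = 4, t[10] = 20, t[11] = 8, t[12] = 17, t[13] = 16, t[14] = 11, t[15] = 9, t[16] = 22, t[17] = 18, t[18] = 21, t[19] = 13, t[20] = 19, t[21] = 3, t[22] = 15, t[23] = 6.
The sequence repeats with period 22.
The value 17 first appears (with j ≥ 2) at t[12].

12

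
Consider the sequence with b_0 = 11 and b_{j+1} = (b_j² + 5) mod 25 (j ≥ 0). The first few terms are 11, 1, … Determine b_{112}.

11

Computing terms: b_0 = 11, b_1 = 1, b_2 = 6, b_3 = 16, b_4 = 11.
The sequence repeats with period 4.
So b_{112} = b_{0 + ((112-0) mod 4)} = b_0 = 11.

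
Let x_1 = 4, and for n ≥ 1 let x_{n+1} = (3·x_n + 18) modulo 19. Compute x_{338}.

2

We have x_1 = 4,  x_2 = 11,  x_3 = 13,  x_4 = 0,  x_5 = 18,  x_6 = 15,  x_7 = 6,  x_8 = 17,  x_9 = 12,  x_{10} = 16,  x_{11} = 9,  x_{12} = 7,  x_{13} = 1,  x_{14} = 2,  x_{15} = 5,  x_{16} = 14,  x_{17} = 3,  x_{18} = 8,  x_{19} = 4.
The sequence repeats with period 18.
(338 - 1) mod 18 = 13, so x_{338} = x_{14} = 2.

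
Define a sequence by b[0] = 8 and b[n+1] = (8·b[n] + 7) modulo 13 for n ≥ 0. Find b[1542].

We have b[0] = 8,  b[1] = 6,  b[2] = 3,  b[3] = 5,  b[4] = 8.
Since b[4] = b[0] = 8, the sequence is periodic with period 4.
(1542 - 0) mod 4 = 2, so b[1542] = b[2] = 3.

3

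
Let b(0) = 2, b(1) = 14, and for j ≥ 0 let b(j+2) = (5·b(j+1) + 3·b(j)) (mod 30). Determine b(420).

We have b(0) = 2; b(1) = 14; b(2) = 16; b(3) = 2; b(4) = 28; b(5) = 26; b(6) = 4; b(7) = 8; b(8) = 22; b(9) = 14; b(10) = 16.
Since (b(9), b(10)) = (b(1), b(2)) = (14, 16) (two consecutive terms determine the rest), the sequence is eventually periodic: after a pre-period of length 1 it cycles with period 8.
For j ≥ 1, b(j) depends only on (j - 1) mod 8. (420 - 1) mod 8 = 3, so b(420) = b(4) = 28.

28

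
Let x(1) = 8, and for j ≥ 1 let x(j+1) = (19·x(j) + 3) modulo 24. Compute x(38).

11

x(1) = 8; x(2) = 11; x(3) = 20; x(4) = 23; x(5) = 8.
Since x(5) = x(1) = 8, the sequence is periodic with period 4.
So x(38) = x(1 + ((38-1) mod 4)) = x(2) = 11.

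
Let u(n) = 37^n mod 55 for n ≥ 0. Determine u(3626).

4

u(0) = 1,  u(1) = 37,  u(2) = 49,  u(3) = 53,  u(4) = 36,  u(5) = 12,  u(6) = 4,  u(7) = 38,  u(8) = 31,  u(9) = 47,  u(10) = 34,  u(11) = 48,  u(12) = 16,  u(13) = 42,  u(14) = 14,  u(15) = 23,  u(16) = 26,  u(17) = 27,  u(18) = 9,  u(19) = 3,  u(20) = 1.
Since u(20) = u(0) = 1, the sequence is periodic with period 20.
(3626 - 0) mod 20 = 6, so u(3626) = u(6) = 4.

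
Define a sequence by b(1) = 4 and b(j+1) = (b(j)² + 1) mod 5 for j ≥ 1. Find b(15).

Listing terms: b(1) = 4; b(2) = 2; b(3) = 0; b(4) = 1; b(5) = 2.
Since b(5) = b(2) = 2, the sequence is eventually periodic: after a pre-period of length 1 it cycles with period 3.
For j ≥ 2, b(j) depends only on (j - 2) mod 3. (15 - 2) mod 3 = 1, so b(15) = b(3) = 0.

0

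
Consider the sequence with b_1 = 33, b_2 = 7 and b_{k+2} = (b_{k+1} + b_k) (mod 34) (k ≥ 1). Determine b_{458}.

19

Computing terms: b_1 = 33, b_2 = 7, b_3 = 6, b_4 = 13, b_5 = 19, b_6 = 32, b_7 = 17, b_8 = 15, b_9 = 32, b_{10} = 13, b_{11} = 11, b_{12} = 24, b_{13} = 1, b_{14} = 25, b_{15} = 26, b_{16} = 17, b_{17} = 9, b_{18} = 26, b_{19} = 1, b_{20} = 27, b_{21} = 28, b_{22} = 21, b_{23} = 15, b_{24} = 2, b_{25} = 17, b_{26} = 19, b_{27} = 2, b_{28} = 21, b_{29} = 23, b_{30} = 10, b_{31} = 33, b_{32} = 9, b_{33} = 8, b_{34} = 17, b_{35} = 25, b_{36} = 8, b_{37} = 33, b_{38} = 7.
Since (b_{37}, b_{38}) = (b_1, b_2) = (33, 7) (two consecutive terms determine the rest), the sequence is periodic with period 36.
(458 - 1) mod 36 = 25, so b_{458} = b_{26} = 19.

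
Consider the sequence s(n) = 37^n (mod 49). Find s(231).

We have s(0) = 1, s(1) = 37, s(2) = 46, s(3) = 36, s(4) = 9, s(5) = 39, s(6) = 22, s(7) = 30, s(8) = 32, s(9) = 8, s(10) = 2, s(11) = 25, s(12) = 43, s(13) = 23, s(14) = 18, s(15) = 29, s(16) = 44, s(17) = 11, s(18) = 15, s(19) = 16, s(20) = 4, s(21) = 1.
Since s(21) = s(0) = 1, the sequence is periodic with period 21.
(231 - 0) mod 21 = 0, so s(231) = s(0) = 1.

1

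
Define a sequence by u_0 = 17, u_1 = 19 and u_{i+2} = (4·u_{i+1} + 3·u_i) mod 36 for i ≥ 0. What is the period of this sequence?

12

u_0 = 17,  u_1 = 19,  u_2 = 19,  u_3 = 25,  u_4 = 13,  u_5 = 19,  u_6 = 7,  u_7 = 13,  u_8 = 1,  u_9 = 7,  u_{10} = 31,  u_{11} = 1,  u_{12} = 25,  u_{13} = 31,  u_{14} = 19,  u_{15} = 25.
Since (u_{14}, u_{15}) = (u_2, u_3) = (19, 25) (two consecutive terms determine the rest), the sequence is eventually periodic: after a pre-period of length 2 it cycles with period 12.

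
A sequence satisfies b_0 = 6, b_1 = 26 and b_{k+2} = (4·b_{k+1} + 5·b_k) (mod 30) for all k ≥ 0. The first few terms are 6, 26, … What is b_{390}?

Listing terms: b_0 = 6,  b_1 = 26,  b_2 = 14,  b_3 = 6,  b_4 = 4,  b_5 = 16,  b_6 = 24,  b_7 = 26,  b_8 = 14.
Since (b_7, b_8) = (b_1, b_2) = (26, 14) (two consecutive terms determine the rest), the sequence is eventually periodic: after a pre-period of length 1 it cycles with period 6.
For k ≥ 1, b_k depends only on (k - 1) mod 6. (390 - 1) mod 6 = 5, so b_{390} = b_6 = 24.

24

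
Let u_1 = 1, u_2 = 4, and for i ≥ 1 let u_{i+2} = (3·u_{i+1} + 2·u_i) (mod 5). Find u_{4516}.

0

We have u_1 = 1, u_2 = 4, u_3 = 4, u_4 = 0, u_5 = 3, u_6 = 4, u_7 = 3, u_8 = 2, u_9 = 2, u_{10} = 0, u_{11} = 4, u_{12} = 2, u_{13} = 4, u_{14} = 1, u_{15} = 1, u_{16} = 0, u_{17} = 2, u_{18} = 1, u_{19} = 2, u_{20} = 3, u_{21} = 3, u_{22} = 0, u_{23} = 1, u_{24} = 3, u_{25} = 1, u_{26} = 4.
The sequence repeats with period 24.
(4516 - 1) mod 24 = 3, so u_{4516} = u_4 = 0.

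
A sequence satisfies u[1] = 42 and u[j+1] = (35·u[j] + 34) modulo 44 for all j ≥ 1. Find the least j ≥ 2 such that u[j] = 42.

11

We have u[1] = 42, u[2] = 8, u[3] = 6, u[4] = 24, u[5] = 38, u[6] = 0, u[7] = 34, u[8] = 36, u[9] = 18, u[10] = 4, u[11] = 42.
Since u[11] = u[1] = 42, the sequence is periodic with period 10.
The value 42 next appears (with j ≥ 2) at u[11].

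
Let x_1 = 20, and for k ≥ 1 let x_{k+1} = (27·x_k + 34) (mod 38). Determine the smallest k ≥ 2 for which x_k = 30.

4

x_1 = 20, x_2 = 4, x_3 = 28, x_4 = 30, x_5 = 8, x_6 = 22, x_7 = 20.
The sequence repeats with period 6.
The value 30 first appears (with k ≥ 2) at x_4.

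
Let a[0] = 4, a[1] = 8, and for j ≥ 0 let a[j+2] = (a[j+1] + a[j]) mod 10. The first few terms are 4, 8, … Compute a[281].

We have a[0] = 4,  a[1] = 8,  a[2] = 2,  a[3] = 0,  a[4] = 2,  a[5] = 2,  a[6] = 4,  a[7] = 6,  a[8] = 0,  a[9] = 6,  a[10] = 6,  a[11] = 2,  a[12] = 8,  a[13] = 0,  a[14] = 8,  a[15] = 8,  a[16] = 6,  a[17] = 4,  a[18] = 0,  a[19] = 4,  a[20] = 4,  a[21] = 8.
The sequence repeats with period 20.
(281 - 0) mod 20 = 1, so a[281] = a[1] = 8.

8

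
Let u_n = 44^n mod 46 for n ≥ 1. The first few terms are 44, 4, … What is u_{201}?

38

u_1 = 44; u_2 = 4; u_3 = 38; u_4 = 16; u_5 = 14; u_6 = 18; u_7 = 10; u_8 = 26; u_9 = 40; u_{10} = 12; u_{11} = 22; u_{12} = 2; u_{13} = 42; u_{14} = 8; u_{15} = 30; u_{16} = 32; u_{17} = 28; u_{18} = 36; u_{19} = 20; u_{20} = 6; u_{21} = 34; u_{22} = 24; u_{23} = 44.
Since u_{23} = u_1 = 44, the sequence is periodic with period 22.
(201 - 1) mod 22 = 2, so u_{201} = u_3 = 38.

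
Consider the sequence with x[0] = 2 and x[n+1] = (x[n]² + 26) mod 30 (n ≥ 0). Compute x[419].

We have x[0] = 2,  x[1] = 0,  x[2] = 26,  x[3] = 12,  x[4] = 20,  x[5] = 6,  x[6] = 2.
Since x[6] = x[0] = 2, the sequence is periodic with period 6.
So x[419] = x[0 + ((419-0) mod 6)] = x[5] = 6.

6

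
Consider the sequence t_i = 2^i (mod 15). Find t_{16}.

Computing terms: t_0 = 1; t_1 = 2; t_2 = 4; t_3 = 8; t_4 = 1.
The sequence repeats with period 4.
(16 - 0) mod 4 = 0, so t_{16} = t_0 = 1.

1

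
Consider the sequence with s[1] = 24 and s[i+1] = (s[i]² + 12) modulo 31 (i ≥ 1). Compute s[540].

26

Computing terms: s[1] = 24; s[2] = 30; s[3] = 13; s[4] = 26; s[5] = 6; s[6] = 17; s[7] = 22; s[8] = 0; s[9] = 12; s[10] = 1; s[11] = 13.
Since s[11] = s[3] = 13, the sequence is eventually periodic: after a pre-period of length 2 it cycles with period 8.
For i ≥ 3, s[i] depends only on (i - 3) mod 8. (540 - 3) mod 8 = 1, so s[540] = s[4] = 26.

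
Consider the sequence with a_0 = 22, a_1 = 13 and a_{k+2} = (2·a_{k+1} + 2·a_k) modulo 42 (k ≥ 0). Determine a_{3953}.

Computing terms: a_0 = 22, a_1 = 13, a_2 = 28, a_3 = 40, a_4 = 10, a_5 = 16, a_6 = 10, a_7 = 10, a_8 = 40, a_9 = 16, a_{10} = 28, a_{11} = 4, a_{12} = 22, a_{13} = 10, a_{14} = 22, a_{15} = 22, a_{16} = 4, a_{17} = 10, a_{18} = 28, a_{19} = 34, a_{20} = 40, a_{21} = 22, a_{22} = 40, a_{23} = 40, a_{24} = 34, a_{25} = 22, a_{26} = 28, a_{27} = 16, a_{28} = 4, a_{29} = 40, a_{30} = 4, a_{31} = 4, a_{32} = 16, a_{33} = 40, a_{34} = 28, a_{35} = 10, a_{36} = 34, a_{37} = 4, a_{38} = 34, a_{39} = 34, a_{40} = 10, a_{41} = 4, a_{42} = 28, a_{43} = 22, a_{44} = 16, a_{45} = 34, a_{46} = 16, a_{47} = 16, a_{48} = 22, a_{49} = 34, a_{50} = 28, a_{51} = 40.
Since (a_{50}, a_{51}) = (a_2, a_3) = (28, 40) (two consecutive terms determine the rest), the sequence is eventually periodic: after a pre-period of length 2 it cycles with period 48.
For k ≥ 2, a_k depends only on (k - 2) mod 48. (3953 - 2) mod 48 = 15, so a_{3953} = a_{17} = 10.

10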